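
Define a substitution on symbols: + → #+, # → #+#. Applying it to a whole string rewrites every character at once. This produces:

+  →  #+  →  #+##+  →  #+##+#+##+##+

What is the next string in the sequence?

#+##+#+##+##+#+##+#+##+##+#+##+##+

φ(#+##+#+##+##+) expands symbol-by-symbol to #+# #+ #+# #+# #+ #+# #+ #+# #+# #+ #+# #+# #+; joining the 13 pieces gives the next term.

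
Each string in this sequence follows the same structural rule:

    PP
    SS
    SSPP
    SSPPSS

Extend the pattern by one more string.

This is a Fibonacci-style word recurrence s(k) = s(k−1)·s(k−2): e.g. SS·PP = SSPP.
The next term joins SSPPSS and SSPP.

SSPPSSSSPP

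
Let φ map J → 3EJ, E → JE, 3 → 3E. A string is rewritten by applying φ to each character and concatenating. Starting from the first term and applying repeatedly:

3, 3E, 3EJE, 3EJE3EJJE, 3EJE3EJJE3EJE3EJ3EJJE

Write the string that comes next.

3EJE3EJJE3EJE3EJ3EJJE3EJE3EJJE3EJE3EJ3EJE3EJ3EJJE

Replace each of the 21 characters of 3EJE3EJJE3EJE3EJ3EJJE in place — 3E JE 3EJ JE 3E JE 3EJ 3EJ JE 3E JE 3EJ JE 3E JE 3EJ 3E JE 3EJ 3EJ JE — and concatenate.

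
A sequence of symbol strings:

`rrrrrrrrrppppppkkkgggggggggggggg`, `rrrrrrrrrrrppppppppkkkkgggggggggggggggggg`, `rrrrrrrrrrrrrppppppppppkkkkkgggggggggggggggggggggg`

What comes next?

Each string has the form r^{2n+3} p^{2n} k^{n} g^{4n+2}, where the shown terms are n = 3, 4, 5.
At n = 6 the blocks have lengths 15, 12, 6, 26.

rrrrrrrrrrrrrrrppppppppppppkkkkkkgggggggggggggggggggggggggg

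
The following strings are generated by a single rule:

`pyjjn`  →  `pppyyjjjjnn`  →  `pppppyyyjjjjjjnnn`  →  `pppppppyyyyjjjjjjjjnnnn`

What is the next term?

pppppppppyyyyyjjjjjjjjjjnnnnn

Each string has the form p^{2n-1} y^{n} j^{2n} n^{n} (n = 1, 2, …).
At n = 5 the blocks have lengths 9, 5, 10, 5.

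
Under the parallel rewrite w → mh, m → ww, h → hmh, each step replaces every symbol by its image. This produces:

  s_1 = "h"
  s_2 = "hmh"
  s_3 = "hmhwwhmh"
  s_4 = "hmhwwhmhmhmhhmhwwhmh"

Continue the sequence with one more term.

hmhwwhmhmhmhhmhwwhmhwwhmhwwhmhhmhwwhmhmhmhhmhwwhmh

Applying the rule to each of the 20 symbols of hmhwwhmhmhmhhmhwwhmh gives the pieces hmh ww hmh mh mh hmh ww hmh ww hmh ww hmh hmh ww hmh mh mh hmh ww hmh, which concatenate to the answer.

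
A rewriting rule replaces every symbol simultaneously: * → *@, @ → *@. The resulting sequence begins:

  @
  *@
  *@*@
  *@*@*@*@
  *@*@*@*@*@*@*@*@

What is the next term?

φ(*@*@*@*@*@*@*@*@) expands symbol-by-symbol to *@ *@ *@ *@ *@ *@ *@ *@ *@ *@ *@ *@ *@ *@ *@ *@; joining the 16 pieces gives the next term.

*@*@*@*@*@*@*@*@*@*@*@*@*@*@*@*@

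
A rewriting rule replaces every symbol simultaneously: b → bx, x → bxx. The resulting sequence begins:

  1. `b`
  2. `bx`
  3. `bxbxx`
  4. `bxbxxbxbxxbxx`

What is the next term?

Applying the rule to each of the 13 symbols of bxbxxbxbxxbxx gives the pieces bx bxx bx bxx bxx bx bxx bx bxx bxx bx bxx bxx, which concatenate to the answer.

bxbxxbxbxxbxxbxbxxbxbxxbxxbxbxxbxx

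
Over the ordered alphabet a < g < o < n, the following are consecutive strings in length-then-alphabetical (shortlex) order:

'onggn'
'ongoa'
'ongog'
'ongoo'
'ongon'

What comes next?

ongna

The successor of ongon increments the rightmost position that isn't already n and resets every position after it to a.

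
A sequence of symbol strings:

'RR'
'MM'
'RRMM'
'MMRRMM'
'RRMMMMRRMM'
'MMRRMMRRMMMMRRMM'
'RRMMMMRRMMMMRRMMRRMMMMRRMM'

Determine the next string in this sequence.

MMRRMMRRMMMMRRMMRRMMMMRRMMMMRRMMRRMMMMRRMM

From term 3 onward, concatenate the second-to-last term with the last: RR·MM = RRMM, MM·RRMM = MMRRMM, …
So term 8 is MMRRMMRRMMMMRRMM·RRMMMMRRMMMMRRMMRRMMMMRRMM.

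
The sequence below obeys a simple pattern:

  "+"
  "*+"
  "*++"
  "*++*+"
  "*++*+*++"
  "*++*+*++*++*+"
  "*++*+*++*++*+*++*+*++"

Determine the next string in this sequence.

From term 3 onward, concatenate the last term with the second-to-last: *+·+ = *++, *++·*+ = *++*+, …
The next term joins *++*+*++*++*+*++*+*++ and *++*+*++*++*+.

*++*+*++*++*+*++*+*++*++*+*++*++*+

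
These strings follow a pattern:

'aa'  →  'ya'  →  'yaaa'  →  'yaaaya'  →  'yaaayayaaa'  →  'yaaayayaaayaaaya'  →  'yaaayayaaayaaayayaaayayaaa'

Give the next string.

yaaayayaaayaaayayaaayayaaayaaayayaaayaaaya

This is a Fibonacci-style word recurrence s(k) = s(k−1)·s(k−2): e.g. ya·aa = yaaa.
Continuing: yaaayayaaayaaayayaaayayaaa · yaaayayaaayaaaya gives term 8.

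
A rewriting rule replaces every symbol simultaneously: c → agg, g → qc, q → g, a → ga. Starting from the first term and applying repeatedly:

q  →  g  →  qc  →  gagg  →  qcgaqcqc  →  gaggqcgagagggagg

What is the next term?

φ(gaggqcgagagggagg) expands symbol-by-symbol to qc ga qc qc g agg qc ga qc ga qc qc qc ga qc qc; joining the 16 pieces gives the next term.

qcgaqcqcgaggqcgaqcgaqcqcqcgaqcqc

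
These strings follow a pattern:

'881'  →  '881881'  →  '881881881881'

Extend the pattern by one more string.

881881881881881881881881

Every step duplicates the string.
So the next term is two copies of 881881881881.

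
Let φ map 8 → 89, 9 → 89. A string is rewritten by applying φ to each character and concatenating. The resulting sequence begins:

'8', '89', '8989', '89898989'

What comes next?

Expanding 89898989: 8→89, 9→89, 8→89, 9→89, 8→89, 9→89, 8→89, 9→89. Concatenated: 89 89 89 89 89 89 89 89.

8989898989898989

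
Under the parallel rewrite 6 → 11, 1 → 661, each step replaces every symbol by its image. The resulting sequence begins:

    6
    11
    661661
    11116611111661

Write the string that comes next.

φ(11116611111661) expands symbol-by-symbol to 661 661 661 661 11 11 661 661 661 661 661 11 11 661; joining the 14 pieces gives the next term.

66166166166111116616616616616611111661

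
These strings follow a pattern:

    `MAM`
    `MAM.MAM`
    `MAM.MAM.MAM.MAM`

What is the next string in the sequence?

MAM.MAM.MAM.MAM.MAM.MAM.MAM.MAM

s(k+1) = s(k)·.·s(k) — each term doubles the last with '.' between the halves.
So the next term is two copies of MAM.MAM.MAM.MAM with '.' between the halves.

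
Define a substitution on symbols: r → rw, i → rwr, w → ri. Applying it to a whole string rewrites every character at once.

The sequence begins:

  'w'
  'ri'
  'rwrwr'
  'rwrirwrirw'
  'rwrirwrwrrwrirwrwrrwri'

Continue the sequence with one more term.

rwrirwrwrrwrirwrirwrwrirwrwrrwrirwrirwrwrirwrwr

Replace each of the 22 characters of rwrirwrwrrwrirwrwrrwri in place — rw ri rw rwr rw ri rw ri rw rw ri rw rwr rw ri rw ri rw rw ri rw rwr — and concatenate.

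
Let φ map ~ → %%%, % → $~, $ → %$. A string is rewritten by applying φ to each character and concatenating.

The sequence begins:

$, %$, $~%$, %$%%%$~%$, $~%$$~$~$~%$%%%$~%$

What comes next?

%$%%%$~%$%$%%%%$%%%%$%%%$~%$$~$~$~%$%%%$~%$

Applying the rule to each of the 19 symbols of $~%$$~$~$~%$%%%$~%$ gives the pieces %$ %%% $~ %$ %$ %%% %$ %%% %$ %%% $~ %$ $~ $~ $~ %$ %%% $~ %$, which concatenate to the answer.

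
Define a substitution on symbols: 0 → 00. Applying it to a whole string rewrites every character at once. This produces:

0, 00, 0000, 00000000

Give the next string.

0000000000000000

Rewriting each symbol of 00000000: 0→00, 0→00, 0→00, 0→00, 0→00, 0→00, 0→00, 0→00, which concatenates to 00 00 00 00 00 00 00 00.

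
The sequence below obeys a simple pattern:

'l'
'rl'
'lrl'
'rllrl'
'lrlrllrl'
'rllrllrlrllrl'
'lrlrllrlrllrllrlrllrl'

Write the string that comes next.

From term 3 onward, concatenate the second-to-last term with the last: l·rl = lrl, rl·lrl = rllrl, …
The next term joins rllrllrlrllrl and lrlrllrlrllrllrlrllrl.

rllrllrlrllrllrlrllrlrllrllrlrllrl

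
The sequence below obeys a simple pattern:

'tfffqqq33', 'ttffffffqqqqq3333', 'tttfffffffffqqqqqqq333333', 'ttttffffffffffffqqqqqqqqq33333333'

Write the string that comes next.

tttttfffffffffffffffqqqqqqqqqqq3333333333

The n-th term is n t's then 3n f's then 2n+1 q's then 2n 3's (n = 1, 2, …).
Setting n = 5 gives 5, 15, 11, 10 characters in each block.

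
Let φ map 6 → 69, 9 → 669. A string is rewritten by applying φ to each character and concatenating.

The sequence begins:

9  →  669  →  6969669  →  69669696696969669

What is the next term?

69669696966969669696966969669696696969669

Applying the rule to each of the 17 symbols of 69669696696969669 gives the pieces 69 669 69 69 669 69 669 69 69 669 69 669 69 669 69 69 669, which concatenate to the answer.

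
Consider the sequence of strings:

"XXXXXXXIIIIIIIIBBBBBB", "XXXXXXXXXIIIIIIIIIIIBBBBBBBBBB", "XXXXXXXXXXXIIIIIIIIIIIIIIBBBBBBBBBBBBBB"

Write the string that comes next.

Term n consists of 2n+3 X's, followed by 3n+2 I's, followed by 4n-2 B's, where the shown terms are n = 2, 3, 4.
At n = 5 the blocks have lengths 13, 17, 18.

XXXXXXXXXXXXXIIIIIIIIIIIIIIIIIBBBBBBBBBBBBBBBBBB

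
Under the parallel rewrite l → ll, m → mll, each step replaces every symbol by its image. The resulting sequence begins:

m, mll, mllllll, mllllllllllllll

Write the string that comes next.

mllllllllllllllllllllllllllllll

Replace each of the 15 characters of mllllllllllllll in place — mll ll ll ll ll ll ll ll ll ll ll ll ll ll ll — and concatenate.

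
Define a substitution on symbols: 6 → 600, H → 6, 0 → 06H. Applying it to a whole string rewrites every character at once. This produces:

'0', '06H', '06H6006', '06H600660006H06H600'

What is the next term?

06H600660006H06H60060006H06H06H600606H600660006H06H

Applying the rule to each of the 19 symbols of 06H600660006H06H600 gives the pieces 06H 600 6 600 06H 06H 600 600 06H 06H 06H 600 6 06H 600 6 600 06H 06H, which concatenate to the answer.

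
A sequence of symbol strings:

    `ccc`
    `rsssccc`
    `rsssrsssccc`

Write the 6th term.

The strings grow by a fixed prefix rsss each time.
From rsssrsssccc, 3 further steps: rsssrsssccc → rsssrsssrsssccc → rsssrsssrsssrsssccc → (answer).

rsssrsssrsssrsssrsssccc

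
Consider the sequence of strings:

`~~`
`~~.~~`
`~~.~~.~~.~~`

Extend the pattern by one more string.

Each string is two copies of the previous one joined by '.'.
So the next term is two copies of ~~.~~.~~.~~ with '.' between the halves.

~~.~~.~~.~~.~~.~~.~~.~~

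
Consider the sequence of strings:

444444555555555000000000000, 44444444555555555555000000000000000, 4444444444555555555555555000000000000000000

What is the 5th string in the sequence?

44444444444444555555555555555555555000000000000000000000000

The n-th term is 2n 4's then 3n 5's then 3n+3 0's, where the shown terms are n = 3, 4, 5.
Setting n = 7 gives 14, 21, 24 characters in each block.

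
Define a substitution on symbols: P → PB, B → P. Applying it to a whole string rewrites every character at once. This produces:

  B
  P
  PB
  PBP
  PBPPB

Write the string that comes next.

Rewriting each symbol of PBPPB: P→PB, B→P, P→PB, P→PB, B→P, which concatenates to PB P PB PB P.

PBPPBPBP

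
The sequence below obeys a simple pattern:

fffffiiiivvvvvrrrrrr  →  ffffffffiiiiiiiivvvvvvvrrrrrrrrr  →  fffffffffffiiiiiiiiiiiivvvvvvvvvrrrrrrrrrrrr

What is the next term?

Reading off run lengths: f runs 5, 8, 11; i runs 4, 8, 12; v runs 5, 7, 9; r runs 6, 9, 12 — each is linear in n (n = 1, 2, …).
Setting n = 4 gives 14, 16, 11, 15 characters in each block.

ffffffffffffffiiiiiiiiiiiiiiiivvvvvvvvvvvrrrrrrrrrrrrrrr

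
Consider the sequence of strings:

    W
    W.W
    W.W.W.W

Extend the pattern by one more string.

Each string is two copies of the previous one joined by '.'.
One more doubling of W.W.W.W gives the answer.

W.W.W.W.W.W.W.W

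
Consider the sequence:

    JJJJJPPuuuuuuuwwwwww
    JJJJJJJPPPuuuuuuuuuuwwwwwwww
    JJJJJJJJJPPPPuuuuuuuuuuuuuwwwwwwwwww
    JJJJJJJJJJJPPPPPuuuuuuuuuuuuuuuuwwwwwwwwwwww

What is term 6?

Term n consists of 2n+1 J's, followed by n P's, followed by 3n+1 u's, followed by 2n+2 w's, where the shown terms are n = 2, 3, 4, 5.
For term 6, n = 7, so the run lengths are 15, 7, 22, 16.

JJJJJJJJJJJJJJJPPPPPPPuuuuuuuuuuuuuuuuuuuuuuwwwwwwwwwwwwwwww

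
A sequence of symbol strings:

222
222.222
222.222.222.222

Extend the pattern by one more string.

Each string is two copies of the previous one joined by '.'.
So the next term is two copies of 222.222.222.222 with '.' between the halves.

222.222.222.222.222.222.222.222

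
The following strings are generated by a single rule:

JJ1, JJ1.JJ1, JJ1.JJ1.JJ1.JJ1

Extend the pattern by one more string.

s(k+1) = s(k)·.·s(k) — each term doubles the last with '.' between the halves.
Doubling JJ1.JJ1.JJ1.JJ1 with '.' between the halves:

JJ1.JJ1.JJ1.JJ1.JJ1.JJ1.JJ1.JJ1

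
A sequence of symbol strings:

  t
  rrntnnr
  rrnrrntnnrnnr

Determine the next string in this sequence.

s(k+1) = rrn·s(k)·nnr, so each term gains rrn as a prefix and nnr as a suffix.
Applying this once more to rrnrrntnnrnnr:

rrnrrnrrntnnrnnrnnr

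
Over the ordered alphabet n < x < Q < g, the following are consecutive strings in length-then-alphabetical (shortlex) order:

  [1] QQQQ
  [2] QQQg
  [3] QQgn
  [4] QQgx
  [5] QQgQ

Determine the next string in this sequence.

QQgg

Find the rightmost character of QQgQ below g, bump it to the next letter, and reset everything to its right to n.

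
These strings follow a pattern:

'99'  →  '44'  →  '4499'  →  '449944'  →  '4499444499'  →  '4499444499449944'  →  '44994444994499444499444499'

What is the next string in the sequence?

449944449944994444994444994499444499449944

Each term (from the third on) is the previous term followed by the one before it: term 3 = 44·99 = 4499.
Continuing: 44994444994499444499444499 · 4499444499449944 gives term 8.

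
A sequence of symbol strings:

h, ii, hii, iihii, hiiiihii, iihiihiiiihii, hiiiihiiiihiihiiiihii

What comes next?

iihiihiiiihiihiiiihiiiihiihiiiihii

From term 3 onward, concatenate the second-to-last term with the last: h·ii = hii, ii·hii = iihii, …
The next term joins iihiihiiiihii and hiiiihiiiihiihiiiihii.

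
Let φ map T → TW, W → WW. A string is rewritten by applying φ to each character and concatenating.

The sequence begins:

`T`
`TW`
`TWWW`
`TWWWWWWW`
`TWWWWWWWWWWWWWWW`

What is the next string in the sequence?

TWWWWWWWWWWWWWWWWWWWWWWWWWWWWWWW

φ(TWWWWWWWWWWWWWWW) expands symbol-by-symbol to TW WW WW WW WW WW WW WW WW WW WW WW WW WW WW WW; joining the 16 pieces gives the next term.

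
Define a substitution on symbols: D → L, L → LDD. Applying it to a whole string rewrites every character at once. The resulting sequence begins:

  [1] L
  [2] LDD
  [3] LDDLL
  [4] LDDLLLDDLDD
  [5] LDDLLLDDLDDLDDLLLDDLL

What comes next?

Applying the rule to each of the 21 symbols of LDDLLLDDLDDLDDLLLDDLL gives the pieces LDD L L LDD LDD LDD L L LDD L L LDD L L LDD LDD LDD L L LDD LDD, which concatenate to the answer.

LDDLLLDDLDDLDDLLLDDLLLDDLLLDDLDDLDDLLLDDLDD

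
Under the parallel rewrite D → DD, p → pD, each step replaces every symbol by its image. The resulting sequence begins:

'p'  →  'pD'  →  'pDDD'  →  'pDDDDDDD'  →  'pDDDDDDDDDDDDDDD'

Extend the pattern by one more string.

Rewriting the 16 symbols of pDDDDDDDDDDDDDDD one by one yields pD DD DD DD DD DD DD DD DD DD DD DD DD DD DD DD; concatenated:

pDDDDDDDDDDDDDDDDDDDDDDDDDDDDDDD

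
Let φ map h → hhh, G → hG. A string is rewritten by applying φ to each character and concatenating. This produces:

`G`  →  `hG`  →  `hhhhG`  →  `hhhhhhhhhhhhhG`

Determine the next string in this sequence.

Applying the rule to each of the 14 symbols of hhhhhhhhhhhhhG gives the pieces hhh hhh hhh hhh hhh hhh hhh hhh hhh hhh hhh hhh hhh hG, which concatenate to the answer.

hhhhhhhhhhhhhhhhhhhhhhhhhhhhhhhhhhhhhhhhG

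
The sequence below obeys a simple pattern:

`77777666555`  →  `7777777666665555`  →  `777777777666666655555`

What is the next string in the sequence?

77777777777666666666555555

The n-th term is 2n+1 7's then 2n-1 6's then n+1 5's, where the shown terms are n = 2, 3, 4.
At n = 5 the blocks have lengths 11, 9, 6.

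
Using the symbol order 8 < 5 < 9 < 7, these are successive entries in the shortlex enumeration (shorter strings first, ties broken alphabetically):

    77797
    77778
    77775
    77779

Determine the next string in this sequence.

77777

Find the rightmost character of 77779 below 7, bump it to the next letter, and reset everything to its right to 8.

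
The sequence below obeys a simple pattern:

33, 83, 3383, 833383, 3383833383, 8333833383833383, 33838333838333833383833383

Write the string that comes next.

Each term (from the third on) is the two preceding terms concatenated in order: term 3 = 33·83 = 3383.
Continuing: 8333833383833383 · 33838333838333833383833383 gives term 8.

833383338383338333838333838333833383833383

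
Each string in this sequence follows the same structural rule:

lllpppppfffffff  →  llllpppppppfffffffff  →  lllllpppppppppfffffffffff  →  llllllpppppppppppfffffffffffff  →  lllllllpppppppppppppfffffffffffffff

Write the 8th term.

llllllllllpppppppppppppppppppfffffffffffffffffffff

Each string has the form l^{n} p^{2n-1} f^{2n+1}, where the shown terms are n = 3, 4, 5, 6, 7.
For term 8, n = 10, so the run lengths are 10, 19, 21.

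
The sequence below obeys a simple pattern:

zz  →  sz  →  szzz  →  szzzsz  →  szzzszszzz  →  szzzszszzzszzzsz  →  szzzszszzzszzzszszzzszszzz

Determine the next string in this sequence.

From term 3 onward, concatenate the last term with the second-to-last: sz·zz = szzz, szzz·sz = szzzsz, …
Continuing: szzzszszzzszzzszszzzszszzz · szzzszszzzszzzsz gives term 8.

szzzszszzzszzzszszzzszszzzszzzszszzzszzzsz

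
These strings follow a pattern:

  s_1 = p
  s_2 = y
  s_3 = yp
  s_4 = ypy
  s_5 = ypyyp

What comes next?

Each term (from the third on) is the previous term followed by the one before it: term 3 = y·p = yp.
Continuing: ypyyp · ypy gives term 6.

ypyypypy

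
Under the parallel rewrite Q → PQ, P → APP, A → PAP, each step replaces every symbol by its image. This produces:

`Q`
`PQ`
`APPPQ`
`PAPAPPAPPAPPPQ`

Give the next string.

Replace each of the 14 characters of PAPAPPAPPAPPPQ in place — APP PAP APP PAP APP APP PAP APP APP PAP APP APP APP PQ — and concatenate.

APPPAPAPPPAPAPPAPPPAPAPPAPPPAPAPPAPPAPPPQ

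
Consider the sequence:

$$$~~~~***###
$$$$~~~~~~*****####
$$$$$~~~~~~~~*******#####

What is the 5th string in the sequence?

Reading off run lengths: $ runs 3, 4, 5; ~ runs 4, 6, 8; * runs 3, 5, 7; # runs 3, 4, 5 — each is linear in n (n = 1, 2, …).
Setting n = 5 gives 7, 12, 11, 7 characters in each block.

$$$$$$$~~~~~~~~~~~~***********#######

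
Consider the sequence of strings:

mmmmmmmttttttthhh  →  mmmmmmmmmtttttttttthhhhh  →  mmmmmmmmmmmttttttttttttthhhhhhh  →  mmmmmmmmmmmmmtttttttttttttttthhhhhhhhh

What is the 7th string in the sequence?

mmmmmmmmmmmmmmmmmmmttttttttttttttttttttttttthhhhhhhhhhhhhhh

Each string has the form m^{2n+3} t^{3n+1} h^{2n-1}, where the shown terms are n = 2, 3, 4, 5.
For term 7, n = 8, so the run lengths are 19, 25, 15.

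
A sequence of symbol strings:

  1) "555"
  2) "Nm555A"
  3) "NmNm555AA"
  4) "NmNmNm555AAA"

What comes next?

Each term wraps the previous one in Nm on the left and A on the right.
Applying this once more to NmNmNm555AAA:

NmNmNmNm555AAAA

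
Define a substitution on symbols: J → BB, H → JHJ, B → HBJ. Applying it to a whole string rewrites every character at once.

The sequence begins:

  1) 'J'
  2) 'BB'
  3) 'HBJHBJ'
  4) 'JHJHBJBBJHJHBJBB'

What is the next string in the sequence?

BBJHJBBJHJHBJBBHBJHBJBBJHJBBJHJHBJBBHBJHBJ

φ(JHJHBJBBJHJHBJBB) expands symbol-by-symbol to BB JHJ BB JHJ HBJ BB HBJ HBJ BB JHJ BB JHJ HBJ BB HBJ HBJ; joining the 16 pieces gives the next term.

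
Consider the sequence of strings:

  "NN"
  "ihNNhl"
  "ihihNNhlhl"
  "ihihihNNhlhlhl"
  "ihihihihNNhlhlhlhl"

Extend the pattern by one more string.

Each term wraps the previous one in ih on the left and hl on the right.
Applying this once more to ihihihihNNhlhlhlhl:

ihihihihihNNhlhlhlhlhl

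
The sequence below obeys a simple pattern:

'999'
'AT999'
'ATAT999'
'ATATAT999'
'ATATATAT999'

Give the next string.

Each term is the previous one with AT prepended.
Applying this once more to ATATATAT999:

ATATATATAT999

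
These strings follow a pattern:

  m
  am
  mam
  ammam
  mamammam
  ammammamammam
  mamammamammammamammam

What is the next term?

ammammamammammamammamammammamammam

From term 3 onward, concatenate the second-to-last term with the last: m·am = mam, am·mam = ammam, …
Continuing: ammammamammam · mamammamammammamammam gives term 8.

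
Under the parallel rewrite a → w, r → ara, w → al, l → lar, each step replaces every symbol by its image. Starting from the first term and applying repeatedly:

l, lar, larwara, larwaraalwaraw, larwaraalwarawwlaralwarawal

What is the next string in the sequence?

larwaraalwarawwlaralwarawalallarwarawlaralwarawalwlar

Applying the rule to each of the 27 symbols of larwaraalwarawwlaralwarawal gives the pieces lar w ara al w ara w w lar al w ara w al al lar w ara w lar al w ara w al w lar, which concatenate to the answer.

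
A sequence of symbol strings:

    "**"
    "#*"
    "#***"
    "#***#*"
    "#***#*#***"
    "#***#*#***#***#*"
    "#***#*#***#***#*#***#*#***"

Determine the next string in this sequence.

From term 3 onward, concatenate the last term with the second-to-last: #*·** = #***, #***·#* = #***#*, …
The next term joins #***#*#***#***#*#***#*#*** and #***#*#***#***#*.

#***#*#***#***#*#***#*#***#***#*#***#***#*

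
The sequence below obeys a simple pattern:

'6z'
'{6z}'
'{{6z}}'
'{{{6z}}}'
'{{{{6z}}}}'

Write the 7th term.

{{{{{{6z}}}}}}

Every step adds { to the front and } to the end of the previous string.
From {{{{6z}}}}, 2 further steps: {{{{6z}}}} → {{{{{6z}}}}} → (answer).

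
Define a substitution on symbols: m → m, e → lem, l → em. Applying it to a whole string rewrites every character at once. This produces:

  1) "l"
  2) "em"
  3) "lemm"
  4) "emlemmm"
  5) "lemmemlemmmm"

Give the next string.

emlemmmlemmemlemmmmm

Apply φ to lemmemlemmmm symbol by symbol: l→em, e→lem, m→m, m→m, e→lem, m→m, l→em, e→lem, m→m, m→m, m→m, m→m; joined: em lem m m lem m em lem m m m m.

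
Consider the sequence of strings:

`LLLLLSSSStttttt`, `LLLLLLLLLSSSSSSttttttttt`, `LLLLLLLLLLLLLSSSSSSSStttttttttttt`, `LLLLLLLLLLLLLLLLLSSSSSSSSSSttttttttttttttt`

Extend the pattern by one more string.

LLLLLLLLLLLLLLLLLLLLLSSSSSSSSSSSStttttttttttttttttt

Each string has the form L^{4n+1} S^{2n+2} t^{3n+3} (n = 1, 2, …).
Setting n = 5 gives 21, 12, 18 characters in each block.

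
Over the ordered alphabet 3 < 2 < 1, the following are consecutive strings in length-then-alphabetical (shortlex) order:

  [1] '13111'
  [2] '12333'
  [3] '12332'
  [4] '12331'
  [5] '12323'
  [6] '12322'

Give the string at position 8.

Stepping forward 2 times from 12322: 12322 → 12321, then the target.

12313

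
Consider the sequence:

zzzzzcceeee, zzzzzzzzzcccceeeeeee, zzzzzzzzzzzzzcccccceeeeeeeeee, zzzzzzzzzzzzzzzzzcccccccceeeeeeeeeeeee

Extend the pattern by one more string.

zzzzzzzzzzzzzzzzzzzzzcccccccccceeeeeeeeeeeeeeee

Term n consists of 4n+1 z's, followed by 2n c's, followed by 3n+1 e's (n = 1, 2, …).
Setting n = 5 gives 21, 10, 16 characters in each block.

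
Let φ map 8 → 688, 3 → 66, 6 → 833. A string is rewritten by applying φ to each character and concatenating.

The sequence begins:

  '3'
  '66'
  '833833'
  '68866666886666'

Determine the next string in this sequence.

φ(68866666886666) expands symbol-by-symbol to 833 688 688 833 833 833 833 833 688 688 833 833 833 833; joining the 14 pieces gives the next term.

833688688833833833833833688688833833833833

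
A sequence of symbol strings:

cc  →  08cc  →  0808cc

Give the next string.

The strings grow by a fixed prefix 08 each time.
One more step from 0808cc gives the answer.

080808cc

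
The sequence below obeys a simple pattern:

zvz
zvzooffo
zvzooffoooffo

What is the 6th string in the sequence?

The strings grow by a fixed suffix ooffo each time.
From zvzooffoooffo, 3 further steps: zvzooffoooffo → zvzooffoooffoooffo → zvzooffoooffoooffoooffo → (answer).

zvzooffoooffoooffoooffoooffo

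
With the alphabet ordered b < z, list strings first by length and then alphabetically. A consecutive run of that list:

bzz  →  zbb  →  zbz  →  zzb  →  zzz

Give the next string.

zzz is the last string of length 3, so the next is the first of length 4: b repeated 4 times.

bbbb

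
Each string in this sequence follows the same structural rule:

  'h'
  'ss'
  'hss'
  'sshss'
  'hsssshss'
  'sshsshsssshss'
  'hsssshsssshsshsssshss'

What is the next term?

From term 3 onward, concatenate the second-to-last term with the last: h·ss = hss, ss·hss = sshss, …
The next term joins sshsshsssshss and hsssshsssshsshsssshss.

sshsshsssshsshsssshsssshsshsssshss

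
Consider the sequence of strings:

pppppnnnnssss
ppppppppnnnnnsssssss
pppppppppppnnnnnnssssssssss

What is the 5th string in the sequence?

Reading off run lengths: p runs 5, 8, 11; n runs 4, 5, 6; s runs 4, 7, 10 — each is linear in n (n = 1, 2, …).
Setting n = 5 gives 17, 8, 16 characters in each block.

pppppppppppppppppnnnnnnnnssssssssssssssss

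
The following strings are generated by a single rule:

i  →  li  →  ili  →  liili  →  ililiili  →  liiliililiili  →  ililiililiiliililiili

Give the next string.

liiliililiiliililiililiiliililiili

Each term (from the third on) is the two preceding terms concatenated in order: term 3 = i·li = ili.
Continuing: liiliililiili · ililiililiiliililiili gives term 8.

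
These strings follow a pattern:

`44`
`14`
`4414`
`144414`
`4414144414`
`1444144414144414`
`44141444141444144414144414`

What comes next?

144414441414441444141444141444144414144414

Each term (from the third on) is the two preceding terms concatenated in order: term 3 = 44·14 = 4414.
Continuing: 1444144414144414 · 44141444141444144414144414 gives term 8.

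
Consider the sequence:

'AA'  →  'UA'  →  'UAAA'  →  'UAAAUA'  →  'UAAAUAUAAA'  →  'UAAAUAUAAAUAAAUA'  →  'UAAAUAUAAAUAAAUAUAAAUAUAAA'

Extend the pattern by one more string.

UAAAUAUAAAUAAAUAUAAAUAUAAAUAAAUAUAAAUAAAUA

Each term (from the third on) is the previous term followed by the one before it: term 3 = UA·AA = UAAA.
So term 8 is UAAAUAUAAAUAAAUAUAAAUAUAAA·UAAAUAUAAAUAAAUA.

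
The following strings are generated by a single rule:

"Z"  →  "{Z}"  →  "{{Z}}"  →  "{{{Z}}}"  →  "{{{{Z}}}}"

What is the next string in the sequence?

Each term wraps the previous one in { on the left and } on the right.
So the next term is {·{{{{Z}}}}·}.

{{{{{Z}}}}}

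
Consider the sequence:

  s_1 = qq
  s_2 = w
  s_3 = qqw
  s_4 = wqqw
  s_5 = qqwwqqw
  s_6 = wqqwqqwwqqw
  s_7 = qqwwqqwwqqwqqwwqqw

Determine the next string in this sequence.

Each term (from the third on) is the two preceding terms concatenated in order: term 3 = qq·w = qqw.
So term 8 is wqqwqqwwqqw·qqwwqqwwqqwqqwwqqw.

wqqwqqwwqqwqqwwqqwwqqwqqwwqqw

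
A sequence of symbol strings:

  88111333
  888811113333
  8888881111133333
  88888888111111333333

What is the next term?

Reading off run lengths: 8 runs 2, 4, 6, 8; 1 runs 3, 4, 5, 6; 3 runs 3, 4, 5, 6 — each is linear in n (n = 1, 2, …).
For the next term, n = 5, so the run lengths are 10, 7, 7.

888888888811111113333333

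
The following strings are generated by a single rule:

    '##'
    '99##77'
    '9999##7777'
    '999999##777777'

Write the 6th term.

s(k+1) = 99·s(k)·77, so each term gains 99 as a prefix and 77 as a suffix.
From 999999##777777, 2 further steps: 999999##777777 → 99999999##77777777 → (answer).

9999999999##7777777777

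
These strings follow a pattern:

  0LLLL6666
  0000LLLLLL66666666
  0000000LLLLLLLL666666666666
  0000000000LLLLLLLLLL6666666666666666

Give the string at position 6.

0000000000000000LLLLLLLLLLLLLL666666666666666666666666

The n-th term is 3n-2 0's then 2n+2 L's then 4n 6's (n = 1, 2, …).
At n = 6 the blocks have lengths 16, 14, 24.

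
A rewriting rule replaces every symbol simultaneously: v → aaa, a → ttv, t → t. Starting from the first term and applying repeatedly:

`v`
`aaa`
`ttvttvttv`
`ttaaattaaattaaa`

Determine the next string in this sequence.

Rewriting the 15 symbols of ttaaattaaattaaa one by one yields t t ttv ttv ttv t t ttv ttv ttv t t ttv ttv ttv; concatenated:

ttttvttvttvttttvttvttvttttvttvttv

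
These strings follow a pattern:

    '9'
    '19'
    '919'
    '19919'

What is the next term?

This is a Fibonacci-style word recurrence s(k) = s(k−2)·s(k−1): e.g. 9·19 = 919.
Continuing: 919 · 19919 gives term 5.

91919919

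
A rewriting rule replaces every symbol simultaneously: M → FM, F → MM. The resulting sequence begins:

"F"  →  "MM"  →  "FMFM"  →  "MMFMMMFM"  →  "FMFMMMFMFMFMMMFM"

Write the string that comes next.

Rewriting the 16 symbols of FMFMMMFMFMFMMMFM one by one yields MM FM MM FM FM FM MM FM MM FM MM FM FM FM MM FM; concatenated:

MMFMMMFMFMFMMMFMMMFMMMFMFMFMMMFM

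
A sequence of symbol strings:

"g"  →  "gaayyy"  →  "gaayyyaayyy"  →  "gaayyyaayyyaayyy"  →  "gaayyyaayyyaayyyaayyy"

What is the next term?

The strings grow by a fixed suffix aayyy each time.
So the next term is gaayyyaayyyaayyyaayyy·aayyy.

gaayyyaayyyaayyyaayyyaayyy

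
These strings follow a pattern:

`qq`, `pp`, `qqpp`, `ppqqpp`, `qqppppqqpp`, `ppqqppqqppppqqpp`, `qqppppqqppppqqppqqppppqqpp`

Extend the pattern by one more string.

Each term (from the third on) is the two preceding terms concatenated in order: term 3 = qq·pp = qqpp.
The next term joins ppqqppqqppppqqpp and qqppppqqppppqqppqqppppqqpp.

ppqqppqqppppqqppqqppppqqppppqqppqqppppqqpp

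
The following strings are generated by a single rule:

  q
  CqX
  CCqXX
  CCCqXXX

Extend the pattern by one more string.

Every step adds C to the front and X to the end of the previous string.
Applying this once more to CCCqXXX:

CCCCqXXXX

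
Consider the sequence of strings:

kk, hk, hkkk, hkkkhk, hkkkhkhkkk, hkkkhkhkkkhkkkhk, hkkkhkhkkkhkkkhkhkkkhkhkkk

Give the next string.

hkkkhkhkkkhkkkhkhkkkhkhkkkhkkkhkhkkkhkkkhk

From term 3 onward, concatenate the last term with the second-to-last: hk·kk = hkkk, hkkk·hk = hkkkhk, …
So term 8 is hkkkhkhkkkhkkkhkhkkkhkhkkk·hkkkhkhkkkhkkkhk.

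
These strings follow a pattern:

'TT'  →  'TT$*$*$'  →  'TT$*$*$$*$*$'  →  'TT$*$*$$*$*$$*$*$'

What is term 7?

TT$*$*$$*$*$$*$*$$*$*$$*$*$$*$*$

Each term is the previous one with $*$*$ appended.
From TT$*$*$$*$*$$*$*$, 3 further steps: TT$*$*$$*$*$$*$*$ → TT$*$*$$*$*$$*$*$$*$*$ → TT$*$*$$*$*$$*$*$$*$*$$*$*$ → (answer).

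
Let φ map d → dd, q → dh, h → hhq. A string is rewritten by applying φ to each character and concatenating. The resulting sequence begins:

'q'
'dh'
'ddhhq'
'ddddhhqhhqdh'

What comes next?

Rewriting each symbol of ddddhhqhhqdh: d→dd, d→dd, d→dd, d→dd, h→hhq, h→hhq, q→dh, h→hhq, h→hhq, q→dh, d→dd, h→hhq, which concatenates to dd dd dd dd hhq hhq dh hhq hhq dh dd hhq.

ddddddddhhqhhqdhhhqhhqdhddhhq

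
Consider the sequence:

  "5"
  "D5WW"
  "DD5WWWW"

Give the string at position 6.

DDDDD5WWWWWWWWWW

s(k+1) = D·s(k)·WW, so each term gains D as a prefix and WW as a suffix.
From DD5WWWW, 3 further steps: DD5WWWW → DDD5WWWWWW → DDDD5WWWWWWWW → (answer).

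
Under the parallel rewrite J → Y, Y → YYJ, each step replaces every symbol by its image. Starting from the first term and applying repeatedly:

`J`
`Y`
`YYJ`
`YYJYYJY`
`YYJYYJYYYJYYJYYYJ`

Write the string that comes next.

Replace each of the 17 characters of YYJYYJYYYJYYJYYYJ in place — YYJ YYJ Y YYJ YYJ Y YYJ YYJ YYJ Y YYJ YYJ Y YYJ YYJ YYJ Y — and concatenate.

YYJYYJYYYJYYJYYYJYYJYYJYYYJYYJYYYJYYJYYJY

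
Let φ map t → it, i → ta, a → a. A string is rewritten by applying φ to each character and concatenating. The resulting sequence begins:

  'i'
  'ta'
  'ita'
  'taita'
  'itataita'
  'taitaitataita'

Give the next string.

Applying the rule to each of the 13 symbols of taitaitataita gives the pieces it a ta it a ta it a it a ta it a, which concatenate to the answer.

itataitataitaitataita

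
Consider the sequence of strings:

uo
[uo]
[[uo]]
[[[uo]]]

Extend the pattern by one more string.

[[[[uo]]]]

Each term wraps the previous one in [ on the left and ] on the right.
One more step from [[[uo]]] gives the answer.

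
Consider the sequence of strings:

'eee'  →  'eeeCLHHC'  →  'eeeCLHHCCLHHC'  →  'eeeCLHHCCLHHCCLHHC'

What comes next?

eeeCLHHCCLHHCCLHHCCLHHC

The strings grow by a fixed suffix CLHHC each time.
One more step from eeeCLHHCCLHHCCLHHC gives the answer.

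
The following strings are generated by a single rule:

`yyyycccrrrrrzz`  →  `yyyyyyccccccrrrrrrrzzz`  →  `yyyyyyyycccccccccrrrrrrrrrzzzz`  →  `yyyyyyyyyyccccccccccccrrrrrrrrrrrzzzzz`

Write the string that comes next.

yyyyyyyyyyyycccccccccccccccrrrrrrrrrrrrrzzzzzz

The n-th term is 2n+2 y's then 3n c's then 2n+3 r's then n+1 z's (n = 1, 2, …).
For the next term, n = 5, so the run lengths are 12, 15, 13, 6.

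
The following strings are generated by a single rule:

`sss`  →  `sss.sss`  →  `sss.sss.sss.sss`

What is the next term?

sss.sss.sss.sss.sss.sss.sss.sss

Every step duplicates the string with '.' between the halves.
So the next term is two copies of sss.sss.sss.sss with '.' between the halves.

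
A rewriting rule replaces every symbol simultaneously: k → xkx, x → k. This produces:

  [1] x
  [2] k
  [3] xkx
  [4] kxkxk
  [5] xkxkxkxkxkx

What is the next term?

Rewriting each symbol of xkxkxkxkxkx: x→k, k→xkx, x→k, k→xkx, x→k, k→xkx, x→k, k→xkx, x→k, k→xkx, x→k, which concatenates to k xkx k xkx k xkx k xkx k xkx k.

kxkxkxkxkxkxkxkxkxkxk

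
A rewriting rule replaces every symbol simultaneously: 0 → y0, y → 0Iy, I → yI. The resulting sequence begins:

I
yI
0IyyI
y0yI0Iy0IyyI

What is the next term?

Expanding y0yI0Iy0IyyI: y→0Iy, 0→y0, y→0Iy, I→yI, 0→y0, I→yI, y→0Iy, 0→y0, I→yI, y→0Iy, y→0Iy, I→yI. Concatenated: 0Iy y0 0Iy yI y0 yI 0Iy y0 yI 0Iy 0Iy yI.

0Iyy00IyyIy0yI0Iyy0yI0Iy0IyyI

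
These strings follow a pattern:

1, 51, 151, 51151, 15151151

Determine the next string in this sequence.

From term 3 onward, concatenate the second-to-last term with the last: 1·51 = 151, 51·151 = 51151, …
Continuing: 51151 · 15151151 gives term 6.

5115115151151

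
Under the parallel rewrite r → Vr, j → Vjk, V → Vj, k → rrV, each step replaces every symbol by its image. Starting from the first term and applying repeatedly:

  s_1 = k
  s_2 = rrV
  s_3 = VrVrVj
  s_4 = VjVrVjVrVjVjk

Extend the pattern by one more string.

VjVjkVjVrVjVjkVjVrVjVjkVjVjkrrV

Replace each of the 13 characters of VjVrVjVrVjVjk in place — Vj Vjk Vj Vr Vj Vjk Vj Vr Vj Vjk Vj Vjk rrV — and concatenate.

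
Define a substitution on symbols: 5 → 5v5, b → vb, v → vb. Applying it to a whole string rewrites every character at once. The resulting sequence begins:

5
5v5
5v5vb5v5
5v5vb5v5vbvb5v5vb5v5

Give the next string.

Rewriting the 20 symbols of 5v5vb5v5vbvb5v5vb5v5 one by one yields 5v5 vb 5v5 vb vb 5v5 vb 5v5 vb vb vb vb 5v5 vb 5v5 vb vb 5v5 vb 5v5; concatenated:

5v5vb5v5vbvb5v5vb5v5vbvbvbvb5v5vb5v5vbvb5v5vb5v5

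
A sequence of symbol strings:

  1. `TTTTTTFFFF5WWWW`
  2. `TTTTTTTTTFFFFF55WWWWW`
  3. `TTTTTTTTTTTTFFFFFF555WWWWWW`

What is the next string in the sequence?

TTTTTTTTTTTTTTTFFFFFFF5555WWWWWWW

Reading off run lengths: T runs 6, 9, 12; F runs 4, 5, 6; 5 runs 1, 2, 3; W runs 4, 5, 6 — each is linear in n, where the shown terms are n = 2, 3, 4.
At n = 5 the blocks have lengths 15, 7, 4, 7.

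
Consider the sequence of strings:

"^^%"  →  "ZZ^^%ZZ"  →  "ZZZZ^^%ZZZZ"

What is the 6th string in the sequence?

Each term wraps the previous one in ZZ on the left and ZZ on the right.
From ZZZZ^^%ZZZZ, 3 further steps: ZZZZ^^%ZZZZ → ZZZZZZ^^%ZZZZZZ → ZZZZZZZZ^^%ZZZZZZZZ → (answer).

ZZZZZZZZZZ^^%ZZZZZZZZZZ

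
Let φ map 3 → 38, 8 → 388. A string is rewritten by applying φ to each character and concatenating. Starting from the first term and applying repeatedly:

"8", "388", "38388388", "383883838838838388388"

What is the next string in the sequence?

Replace each of the 21 characters of 383883838838838388388 in place — 38 388 38 388 388 38 388 38 388 388 38 388 388 38 388 38 388 388 38 388 388 — and concatenate.

3838838388388383883838838838388388383883838838838388388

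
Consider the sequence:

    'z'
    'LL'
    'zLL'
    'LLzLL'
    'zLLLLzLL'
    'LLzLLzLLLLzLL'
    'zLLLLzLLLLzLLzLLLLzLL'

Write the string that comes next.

This is a Fibonacci-style word recurrence s(k) = s(k−2)·s(k−1): e.g. z·LL = zLL.
Continuing: LLzLLzLLLLzLL · zLLLLzLLLLzLLzLLLLzLL gives term 8.

LLzLLzLLLLzLLzLLLLzLLLLzLLzLLLLzLL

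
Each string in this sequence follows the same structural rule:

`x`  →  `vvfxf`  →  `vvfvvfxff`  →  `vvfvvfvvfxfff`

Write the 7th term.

Each term wraps the previous one in vvf on the left and f on the right.
From vvfvvfvvfxfff, 3 further steps: vvfvvfvvfxfff → vvfvvfvvfvvfxffff → vvfvvfvvfvvfvvfxfffff → (answer).

vvfvvfvvfvvfvvfvvfxffffff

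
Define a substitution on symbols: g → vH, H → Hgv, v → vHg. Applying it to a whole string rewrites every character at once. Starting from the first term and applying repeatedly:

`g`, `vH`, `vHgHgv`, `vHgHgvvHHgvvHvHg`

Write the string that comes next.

Rewriting the 16 symbols of vHgHgvvHHgvvHvHg one by one yields vHg Hgv vH Hgv vH vHg vHg Hgv Hgv vH vHg vHg Hgv vHg Hgv vH; concatenated:

vHgHgvvHHgvvHvHgvHgHgvHgvvHvHgvHgHgvvHgHgvvH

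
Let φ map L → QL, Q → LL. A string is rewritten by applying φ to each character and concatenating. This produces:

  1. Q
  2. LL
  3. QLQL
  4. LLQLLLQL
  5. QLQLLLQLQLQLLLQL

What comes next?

LLQLLLQLQLQLLLQLLLQLLLQLQLQLLLQL

Applying the rule to each of the 16 symbols of QLQLLLQLQLQLLLQL gives the pieces LL QL LL QL QL QL LL QL LL QL LL QL QL QL LL QL, which concatenate to the answer.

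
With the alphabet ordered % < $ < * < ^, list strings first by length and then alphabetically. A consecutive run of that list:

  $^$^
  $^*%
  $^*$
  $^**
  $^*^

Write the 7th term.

$^^$

Advancing 2 positions from $^*^ through $^*^ → $^^% reaches term 7.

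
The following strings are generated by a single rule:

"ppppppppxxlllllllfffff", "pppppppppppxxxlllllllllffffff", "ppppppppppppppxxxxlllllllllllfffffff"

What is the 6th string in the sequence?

pppppppppppppppppppppppxxxxxxxlllllllllllllllllffffffffff

Each string has the form p^{3n+2} x^{n} l^{2n+3} f^{n+3}, where the shown terms are n = 2, 3, 4.
At n = 7 the blocks have lengths 23, 7, 17, 10.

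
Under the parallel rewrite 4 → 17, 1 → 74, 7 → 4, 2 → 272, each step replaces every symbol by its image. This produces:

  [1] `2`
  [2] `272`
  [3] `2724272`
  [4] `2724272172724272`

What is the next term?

27242721727242727442724272172724272

φ(2724272172724272) expands symbol-by-symbol to 272 4 272 17 272 4 272 74 4 272 4 272 17 272 4 272; joining the 16 pieces gives the next term.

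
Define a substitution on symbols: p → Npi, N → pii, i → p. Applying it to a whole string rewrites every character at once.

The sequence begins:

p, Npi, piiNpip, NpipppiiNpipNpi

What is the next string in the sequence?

Applying the rule to each of the 15 symbols of NpipppiiNpipNpi gives the pieces pii Npi p Npi Npi Npi p p pii Npi p Npi pii Npi p, which concatenate to the answer.

piiNpipNpiNpiNpipppiiNpipNpipiiNpip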